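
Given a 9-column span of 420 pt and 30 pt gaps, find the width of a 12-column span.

9 columns + 8 gaps: 9c + 8·30 = 420.
9c = 420 − 240 = 180, so c = 20 pt.
12-column span = 12·20 + 11·30 = 570 pt.

570 pt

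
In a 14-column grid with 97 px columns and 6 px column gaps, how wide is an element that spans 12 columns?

Span of 12: 12·97 + 11·6 = 1164 + 66 = 1230 px.

1230 px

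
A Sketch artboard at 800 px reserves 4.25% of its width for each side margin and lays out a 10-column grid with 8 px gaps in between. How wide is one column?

Each margin = 4.25% of 800 = 34 px; content = 800 − 2·34 = 732 px.
10c + 9·8 = 732 → 10c = 660 → c = 66 px.

66 px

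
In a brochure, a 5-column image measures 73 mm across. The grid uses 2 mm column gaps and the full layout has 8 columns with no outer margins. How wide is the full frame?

73 − 4·2 = 65; ÷5 gives c = 13 mm.
Frame = 8·13 + 7·2 = 104 + 14 = 118 mm.

118 mm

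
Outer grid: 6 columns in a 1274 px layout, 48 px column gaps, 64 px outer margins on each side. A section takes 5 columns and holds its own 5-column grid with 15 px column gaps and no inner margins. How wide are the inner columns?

177.4 px

Take off 128 px of margins, leaving 1146 px.
1146 − 5·48 = 906; ÷6 gives c = 151 px.
Span of 5: 5·151 + 4·48 = 755 + 192 = 947 px.
947 − 4·15 = 887; ÷5 gives d = 177.4 px.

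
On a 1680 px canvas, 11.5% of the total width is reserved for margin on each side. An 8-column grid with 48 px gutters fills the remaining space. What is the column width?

1680 × (1 − 2·11.5%) = 1680 × 77% = 1293.6 px for the columns.
Subtracting 7 gutters of 48 leaves 957.6 for 8 columns, so c = 119.7 px.

119.7 px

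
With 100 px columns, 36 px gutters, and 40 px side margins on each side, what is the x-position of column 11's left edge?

1400 px

Column 11 starts at margin + 10·(column + gutter) = 40 + 10·136 = 1400 px.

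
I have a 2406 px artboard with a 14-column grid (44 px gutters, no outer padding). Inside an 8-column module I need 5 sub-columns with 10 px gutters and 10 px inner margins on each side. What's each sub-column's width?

14c + 13·44 = 2406 → 14c = 1834 → c = 131 px.
8 columns plus 7 gutters: 1048 + 308 = 1356 px.
Inner content = 1356 − 2·10 = 1336 px.
1336 − 4·10 = 1296; ÷5 gives d = 259.2 px.

259.2 px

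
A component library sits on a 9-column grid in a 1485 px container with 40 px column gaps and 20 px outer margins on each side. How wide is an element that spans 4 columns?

620 px

Inside the margins: 1485 − 40 = 1445 px.
Subtracting 8 column gaps of 40 leaves 1125 for 9 columns, so c = 125 px.
4-column span = 4·125 + 3·40 = 620 px.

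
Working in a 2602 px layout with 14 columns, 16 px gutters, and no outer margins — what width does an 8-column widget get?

Subtracting 13 gutters of 16 leaves 2394 for 14 columns, so c = 171 px.
Span of 8: 8·171 + 7·16 = 1368 + 112 = 1480 px.

1480 px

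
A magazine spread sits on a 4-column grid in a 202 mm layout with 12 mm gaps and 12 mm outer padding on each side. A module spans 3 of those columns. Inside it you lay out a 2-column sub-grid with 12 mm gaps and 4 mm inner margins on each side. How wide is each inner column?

Outer content = 202 − 2·12 = 178 mm.
4 columns + 3 gaps: 4c + 3·12 = 178.
4c = 178 − 36 = 142, so c = 35.5 mm.
3-column span = 3·35.5 + 2·12 = 130.5 mm.
Inner content = 130.5 − 2·4 = 122.5 mm.
Subtracting 1 gap of 12 leaves 110.5 for 2 columns, so d = 55.25 mm.

55.25 mm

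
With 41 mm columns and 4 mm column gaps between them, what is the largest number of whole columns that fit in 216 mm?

4 columns

4 columns: 4·41 + 3·4 = 176 mm ≤ 216.
5 columns: 221 mm > 216. So 4.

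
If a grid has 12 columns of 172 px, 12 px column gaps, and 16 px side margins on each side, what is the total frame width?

2228 px

Frame = 2·16 + 12·172 + 11·12 = 32 + 2064 + 132 = 2228 px.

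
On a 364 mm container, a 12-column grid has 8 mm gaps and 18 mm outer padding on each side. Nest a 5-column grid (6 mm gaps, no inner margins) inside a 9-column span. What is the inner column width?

44 mm

Take off 36 mm of margins, leaving 328 mm.
12 columns + 11 gaps: 12c + 11·8 = 328.
12c = 328 − 88 = 240, so c = 20 mm.
Span of 9: 9·20 + 8·8 = 180 + 64 = 244 mm.
5 columns + 4 gaps: 5d + 4·6 = 244.
5d = 244 − 24 = 220, so d = 44 mm.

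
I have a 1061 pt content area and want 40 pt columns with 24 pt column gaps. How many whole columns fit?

k columns need k·40 + (k−1)·24 = k·64 − 24.
k·64 − 24 ≤ 1061 → k ≤ 1085 / 64 ≈ 16.95, so k = 16.

16 columns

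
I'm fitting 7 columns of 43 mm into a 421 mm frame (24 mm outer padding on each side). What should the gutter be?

12 mm

Content width = 421 − 2·24 = 373 mm.
Columns use 301 mm, leaving 72 mm across 6 gutters = 12 mm each.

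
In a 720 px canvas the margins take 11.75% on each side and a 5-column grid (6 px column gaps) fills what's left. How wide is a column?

720 × (1 − 2·11.75%) = 720 × 76.5% = 550.8 px for the columns.
Subtracting 4 column gaps of 6 leaves 526.8 for 5 columns, so c = 105.36 px.

105.36 px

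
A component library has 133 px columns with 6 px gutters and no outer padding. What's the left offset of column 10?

1251 px

Each column+gutter stride is 139 px; with no margin, 9 of them is 1251 px.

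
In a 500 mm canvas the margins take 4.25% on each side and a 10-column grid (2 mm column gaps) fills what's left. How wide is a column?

Each margin = 4.25% of 500 = 21.25 mm; content = 500 − 2·21.25 = 457.5 mm.
Subtracting 9 column gaps of 2 leaves 439.5 for 10 columns, so c = 43.95 mm.

43.95 mm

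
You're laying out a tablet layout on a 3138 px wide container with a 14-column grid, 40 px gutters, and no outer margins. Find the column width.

187 px

3138 − 13·40 = 2618; ÷14 gives c = 187 px.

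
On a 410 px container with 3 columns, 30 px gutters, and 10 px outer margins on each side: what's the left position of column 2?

Content = 410 − 2·10 = 390 px.
Subtracting 2 gutters of 30 leaves 330 for 3 columns, so c = 110 px.
Before column 2: the margin + 1 column + 1 gutter.
Offset = 10 + 1·(110 + 30) = 10 + 140 = 150 px.

150 px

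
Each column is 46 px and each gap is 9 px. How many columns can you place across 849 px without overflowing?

15 columns: 15·46 + 14·9 = 816 px ≤ 849.
16 columns: 871 px > 849. So 15.

15 columns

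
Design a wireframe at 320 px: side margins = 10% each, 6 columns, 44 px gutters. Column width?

320 × (1 − 2·10%) = 320 × 80% = 256 px for the columns.
Subtracting 5 gutters of 44 leaves 36 for 6 columns, so c = 6 px.

6 px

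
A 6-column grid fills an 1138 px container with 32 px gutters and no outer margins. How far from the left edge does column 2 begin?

195 px

1138 − 5·32 = 978; ÷6 gives c = 163 px.
Before column 2: 1 column + 1 gutter.
Offset = 1·(163 + 32) = 1·195 = 195 px.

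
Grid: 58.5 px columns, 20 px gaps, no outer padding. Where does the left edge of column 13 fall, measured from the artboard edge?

Before column 13: 12 columns + 12 gaps.
Offset = 12·(58.5 + 20) = 12·78.5 = 942 px.

942 px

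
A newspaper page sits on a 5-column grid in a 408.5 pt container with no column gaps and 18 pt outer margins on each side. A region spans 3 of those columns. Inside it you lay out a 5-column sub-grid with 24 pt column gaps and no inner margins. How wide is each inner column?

25.5 pt

Subtract both margins: 408.5 − 2·18 = 372.5 pt.
372.5 / 5 = 74.5 pt per column.
With no column gaps, 3 columns span 3·74.5 = 223.5 pt.
5d + 4·24 = 223.5 → 5d = 127.5 → d = 25.5 pt.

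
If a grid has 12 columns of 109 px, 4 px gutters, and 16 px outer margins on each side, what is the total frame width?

1384 px

Frame = 2·16 + 12·109 + 11·4 = 32 + 1308 + 44 = 1384 px.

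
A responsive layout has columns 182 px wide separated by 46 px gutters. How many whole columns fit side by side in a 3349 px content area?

Each extra column adds 182 + 46 = 228 px.
(3349 + 46) / 228 = 14.89, so 14 columns fit.

14 columns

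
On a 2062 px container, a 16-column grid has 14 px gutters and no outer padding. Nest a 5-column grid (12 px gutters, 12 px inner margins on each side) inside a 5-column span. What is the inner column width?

112.55 px

16c + 15·14 = 2062 → 16c = 1852 → c = 115.75 px.
5 columns plus 4 gutters: 578.75 + 56 = 634.75 px.
Inner content = 634.75 − 2·12 = 610.75 px.
5 columns + 4 gutters: 5d + 4·12 = 610.75.
5d = 610.75 − 48 = 562.75, so d = 112.55 px.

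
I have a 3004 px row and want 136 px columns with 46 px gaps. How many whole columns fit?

k columns need k·136 + (k−1)·46 = k·182 − 46.
k·182 − 46 ≤ 3004 → k ≤ 3050 / 182 ≈ 16.76, so k = 16.

16 columns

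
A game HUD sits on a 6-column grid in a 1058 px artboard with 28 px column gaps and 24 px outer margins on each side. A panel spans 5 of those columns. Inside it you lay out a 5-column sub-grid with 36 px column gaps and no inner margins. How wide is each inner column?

138.6 px

Inside the margins: 1058 − 48 = 1010 px.
6 columns + 5 column gaps: 6c + 5·28 = 1010.
6c = 1010 − 140 = 870, so c = 145 px.
5 columns plus 4 column gaps: 725 + 112 = 837 px.
5d + 4·36 = 837 → 5d = 693 → d = 138.6 px.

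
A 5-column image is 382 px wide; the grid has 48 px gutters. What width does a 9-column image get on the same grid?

382 − 4·48 = 190; ÷5 gives c = 38 px.
9 columns plus 8 gutters: 342 + 384 = 726 px.

726 px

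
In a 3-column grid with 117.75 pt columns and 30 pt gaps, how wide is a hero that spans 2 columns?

265.5 pt

2-column span = 2·117.75 + 1·30 = 265.5 pt.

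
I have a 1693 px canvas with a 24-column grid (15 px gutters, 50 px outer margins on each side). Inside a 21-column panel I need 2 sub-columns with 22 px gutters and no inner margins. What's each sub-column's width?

685 px

Inside the margins: 1693 − 100 = 1593 px.
1593 − 23·15 = 1248; ÷24 gives c = 52 px.
21 columns plus 20 gutters: 1092 + 300 = 1392 px.
Subtracting 1 gutter of 22 leaves 1370 for 2 columns, so d = 685 px.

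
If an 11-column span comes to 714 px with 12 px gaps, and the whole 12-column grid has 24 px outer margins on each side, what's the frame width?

828 px

714 − 10·12 = 594; ÷11 gives c = 54 px.
Adding margins, columns and gutters: 48 + 648 + 132 = 828 px.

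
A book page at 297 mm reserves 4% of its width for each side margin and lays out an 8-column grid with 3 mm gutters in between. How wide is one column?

297 × (1 − 2·4%) = 297 × 92% = 273.24 mm for the columns.
273.24 − 7·3 = 252.24; ÷8 gives c = 31.53 mm.

31.53 mm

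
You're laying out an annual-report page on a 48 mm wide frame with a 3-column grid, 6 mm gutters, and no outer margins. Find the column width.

12 mm

48 − 2·6 = 36; ÷3 gives c = 12 mm.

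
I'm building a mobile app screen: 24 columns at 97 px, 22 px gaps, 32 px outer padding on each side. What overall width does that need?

Total width: 2·32 + 24·97 + 23·22 = 2898 px.

2898 px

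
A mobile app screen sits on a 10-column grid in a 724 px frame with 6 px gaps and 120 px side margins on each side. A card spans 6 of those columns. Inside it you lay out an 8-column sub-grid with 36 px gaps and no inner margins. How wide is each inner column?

4.5 px

Outer content = 724 − 2·120 = 484 px.
10c + 9·6 = 484 → 10c = 430 → c = 43 px.
6 columns plus 5 gaps: 258 + 30 = 288 px.
Subtracting 7 gaps of 36 leaves 36 for 8 columns, so d = 4.5 px.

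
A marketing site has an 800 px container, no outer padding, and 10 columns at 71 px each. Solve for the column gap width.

10 px

10·71 + 9g = 800 → 9g = 90 → g = 10 px.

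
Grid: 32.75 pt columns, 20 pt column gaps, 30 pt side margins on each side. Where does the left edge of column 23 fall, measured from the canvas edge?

1190.5 pt

Column 23 starts at margin + 22·(column + gutter) = 30 + 22·52.75 = 1190.5 pt.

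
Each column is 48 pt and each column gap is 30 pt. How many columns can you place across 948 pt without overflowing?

12 columns

Each extra column adds 48 + 30 = 78 pt.
(948 + 30) / 78 = 12.54, so 12 columns fit.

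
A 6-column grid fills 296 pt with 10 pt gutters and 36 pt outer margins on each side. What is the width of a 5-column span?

185 pt

Subtract both margins: 296 − 2·36 = 224 pt.
Subtracting 5 gutters of 10 leaves 174 for 6 columns, so c = 29 pt.
Span of 5: 5·29 + 4·10 = 145 + 40 = 185 pt.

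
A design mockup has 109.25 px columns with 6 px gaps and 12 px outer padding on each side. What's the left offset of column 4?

357.75 px

Each column+gutter stride is 115.25 px; 3 of them past the 12 px margin is 12 + 345.75 = 357.75 px.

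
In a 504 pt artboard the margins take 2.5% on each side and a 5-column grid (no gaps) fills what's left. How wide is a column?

95.76 pt

Each margin = 2.5% of 504 = 12.6 pt; content = 504 − 2·12.6 = 478.8 pt.
478.8 / 5 = 95.76 pt per column.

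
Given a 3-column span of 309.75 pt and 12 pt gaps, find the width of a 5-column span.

524.25 pt

3 columns + 2 gaps: 3c + 2·12 = 309.75.
3c = 309.75 − 24 = 285.75, so c = 95.25 pt.
Span of 5: 5·95.25 + 4·12 = 476.25 + 48 = 524.25 pt.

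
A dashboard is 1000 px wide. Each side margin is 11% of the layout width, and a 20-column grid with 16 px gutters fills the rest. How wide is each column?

23.8 px

Each margin = 11% of 1000 = 110 px; content = 1000 − 2·110 = 780 px.
20c + 19·16 = 780 → 20c = 476 → c = 23.8 px.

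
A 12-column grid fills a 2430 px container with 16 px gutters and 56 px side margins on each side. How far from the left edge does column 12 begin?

2195.5 px

Take off 112 px of margins, leaving 2318 px.
12 columns + 11 gutters: 12c + 11·16 = 2318.
12c = 2318 − 176 = 2142, so c = 178.5 px.
Before column 12: the margin + 11 columns + 11 gutters.
Offset = 56 + 11·(178.5 + 16) = 56 + 2139.5 = 2195.5 px.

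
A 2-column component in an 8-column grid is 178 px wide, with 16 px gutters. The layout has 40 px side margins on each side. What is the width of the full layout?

Subtracting 1 gutter of 16 leaves 162 for 2 columns, so c = 81 px.
Total width: 2·40 + 8·81 + 7·16 = 840 px.

840 px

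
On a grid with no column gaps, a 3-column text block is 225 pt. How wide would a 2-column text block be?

With no column gaps, each column is 225/3 = 75 pt.
With no column gaps, 2 columns span 2·75 = 150 pt.

150 pt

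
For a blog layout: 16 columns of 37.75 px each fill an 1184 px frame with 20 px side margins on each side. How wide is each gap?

Inside the margins: 1184 − 40 = 1144 px.
Columns use 604 px, leaving 540 px across 15 gaps = 36 px each.

36 px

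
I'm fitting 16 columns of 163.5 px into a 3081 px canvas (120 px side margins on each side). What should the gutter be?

Content width = 3081 − 2·120 = 2841 px.
16·163.5 + 15g = 2841 → 15g = 225 → g = 15 px.

15 px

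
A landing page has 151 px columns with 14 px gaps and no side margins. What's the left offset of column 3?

Each column+gutter stride is 165 px; with no margin, 2 of them is 330 px.

330 px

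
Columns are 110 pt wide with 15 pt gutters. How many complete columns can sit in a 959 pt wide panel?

k columns need k·110 + (k−1)·15 = k·125 − 15.
k·125 − 15 ≤ 959 → k ≤ 974 / 125 ≈ 7.79, so k = 7.

7 columns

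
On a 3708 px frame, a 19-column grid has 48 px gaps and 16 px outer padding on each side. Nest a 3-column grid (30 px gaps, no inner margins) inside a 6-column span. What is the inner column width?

356 px

Outer content = 3708 − 2·16 = 3676 px.
3676 − 18·48 = 2812; ÷19 gives c = 148 px.
6-column span = 6·148 + 5·48 = 1128 px.
3 columns + 2 gaps: 3d + 2·30 = 1128.
3d = 1128 − 60 = 1068, so d = 356 px.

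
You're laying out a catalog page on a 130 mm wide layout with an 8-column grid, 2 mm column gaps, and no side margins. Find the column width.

14.5 mm

8c + 7·2 = 130 → 8c = 116 → c = 14.5 mm.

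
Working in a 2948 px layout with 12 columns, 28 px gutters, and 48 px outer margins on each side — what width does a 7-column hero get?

1652 px

Take off 96 px of margins, leaving 2852 px.
Subtracting 11 gutters of 28 leaves 2544 for 12 columns, so c = 212 px.
Span of 7: 7·212 + 6·28 = 1484 + 168 = 1652 px.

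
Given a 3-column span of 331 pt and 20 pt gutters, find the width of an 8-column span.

3c + 2·20 = 331 → 3c = 291 → c = 97 pt.
8-column span = 8·97 + 7·20 = 916 pt.

916 pt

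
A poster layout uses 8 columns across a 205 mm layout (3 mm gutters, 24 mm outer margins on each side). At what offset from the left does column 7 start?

144 mm

Content = 205 − 2·24 = 157 mm.
8 columns + 7 gutters: 8c + 7·3 = 157.
8c = 157 − 21 = 136, so c = 17 mm.
Each column+gutter stride is 20 mm; 6 of them past the 24 mm margin is 24 + 120 = 144 mm.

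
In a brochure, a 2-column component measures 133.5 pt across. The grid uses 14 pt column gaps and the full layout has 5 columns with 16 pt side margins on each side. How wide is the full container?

Subtracting 1 column gap of 14 leaves 119.5 for 2 columns, so c = 59.75 pt.
Total width: 2·16 + 5·59.75 + 4·14 = 386.75 pt.

386.75 pt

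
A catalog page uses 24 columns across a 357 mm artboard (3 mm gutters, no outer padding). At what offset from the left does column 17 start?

357 − 23·3 = 288; ÷24 gives c = 12 mm.
No margin, so column 17 starts at 16·(column + gutter) = 16·15 = 240 mm.

240 mm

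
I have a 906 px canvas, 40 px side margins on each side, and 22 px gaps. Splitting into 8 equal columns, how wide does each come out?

Inside the margins: 906 − 80 = 826 px.
8c + 7·22 = 826 → 8c = 672 → c = 84 px.

84 px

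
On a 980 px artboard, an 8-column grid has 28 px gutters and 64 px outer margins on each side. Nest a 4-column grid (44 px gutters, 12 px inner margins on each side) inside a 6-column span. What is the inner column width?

119 px

Outer content = 980 − 2·64 = 852 px.
8 columns + 7 gutters: 8c + 7·28 = 852.
8c = 852 − 196 = 656, so c = 82 px.
Span of 6: 6·82 + 5·28 = 492 + 140 = 632 px.
Inner content = 632 − 2·12 = 608 px.
Subtracting 3 gutters of 44 leaves 476 for 4 columns, so d = 119 px.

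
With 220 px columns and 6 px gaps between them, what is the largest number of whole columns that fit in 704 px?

Each extra column adds 220 + 6 = 226 px.
(704 + 6) / 226 = 3.14, so 3 columns fit.

3 columns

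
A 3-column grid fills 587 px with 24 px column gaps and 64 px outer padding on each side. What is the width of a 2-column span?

Subtract both margins: 587 − 2·64 = 459 px.
Subtracting 2 column gaps of 24 leaves 411 for 3 columns, so c = 137 px.
2 columns plus 1 column gap: 274 + 24 = 298 px.

298 px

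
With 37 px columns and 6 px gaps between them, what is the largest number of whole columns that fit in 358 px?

8 columns: 8·37 + 7·6 = 338 px ≤ 358.
9 columns: 381 px > 358. So 8.

8 columns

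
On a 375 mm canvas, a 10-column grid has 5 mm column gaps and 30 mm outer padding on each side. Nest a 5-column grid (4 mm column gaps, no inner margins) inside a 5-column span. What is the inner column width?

27.8 mm

Outer content = 375 − 2·30 = 315 mm.
10c + 9·5 = 315 → 10c = 270 → c = 27 mm.
5-column span = 5·27 + 4·5 = 155 mm.
5d + 4·4 = 155 → 5d = 139 → d = 27.8 mm.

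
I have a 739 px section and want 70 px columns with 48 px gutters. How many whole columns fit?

6 columns

k columns need k·70 + (k−1)·48 = k·118 − 48.
k·118 − 48 ≤ 739 → k ≤ 787 / 118 ≈ 6.67, so k = 6.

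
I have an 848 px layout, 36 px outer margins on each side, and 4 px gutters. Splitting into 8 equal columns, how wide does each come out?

93.5 px

Take off 72 px of margins, leaving 776 px.
776 − 7·4 = 748; ÷8 gives c = 93.5 px.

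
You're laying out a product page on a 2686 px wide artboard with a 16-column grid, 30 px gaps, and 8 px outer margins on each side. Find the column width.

Content width = 2686 − 2·8 = 2670 px.
Subtracting 15 gaps of 30 leaves 2220 for 16 columns, so c = 138.75 px.

138.75 px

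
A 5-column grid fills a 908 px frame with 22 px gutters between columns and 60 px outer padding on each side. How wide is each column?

Inside the margins: 908 − 120 = 788 px.
5 columns + 4 gutters: 5c + 4·22 = 788.
5c = 788 − 88 = 700, so c = 140 px.

140 px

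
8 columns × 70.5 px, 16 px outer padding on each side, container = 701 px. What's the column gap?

15 px

Subtract both margins: 701 − 2·16 = 669 px.
8 columns take 8·70.5 = 564 px; remaining 105 splits into 7 column gaps.
g = 105 / 7 = 15 px.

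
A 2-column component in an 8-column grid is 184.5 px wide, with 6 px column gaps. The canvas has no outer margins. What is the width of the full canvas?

2 columns + 1 column gap: 2c + 1·6 = 184.5.
2c = 184.5 − 6 = 178.5, so c = 89.25 px.
Total width: 8·89.25 + 7·6 = 756 px.

756 px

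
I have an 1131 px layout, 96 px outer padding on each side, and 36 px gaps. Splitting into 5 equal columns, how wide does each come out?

Content width = 1131 − 2·96 = 939 px.
5 columns + 4 gaps: 5c + 4·36 = 939.
5c = 939 − 144 = 795, so c = 159 px.

159 px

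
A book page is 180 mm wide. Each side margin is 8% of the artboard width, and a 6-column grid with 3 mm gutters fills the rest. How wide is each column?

22.7 mm

Each margin = 8% of 180 = 14.4 mm; content = 180 − 2·14.4 = 151.2 mm.
6c + 5·3 = 151.2 → 6c = 136.2 → c = 22.7 mm.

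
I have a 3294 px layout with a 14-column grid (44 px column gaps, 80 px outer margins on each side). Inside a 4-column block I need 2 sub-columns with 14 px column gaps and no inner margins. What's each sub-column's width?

Inside the margins: 3294 − 160 = 3134 px.
3134 − 13·44 = 2562; ÷14 gives c = 183 px.
Span of 4: 4·183 + 3·44 = 732 + 132 = 864 px.
Subtracting 1 column gap of 14 leaves 850 for 2 columns, so d = 425 px.

425 px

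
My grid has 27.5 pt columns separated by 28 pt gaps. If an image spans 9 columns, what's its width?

9-column span = 9·27.5 + 8·28 = 471.5 pt.

471.5 pt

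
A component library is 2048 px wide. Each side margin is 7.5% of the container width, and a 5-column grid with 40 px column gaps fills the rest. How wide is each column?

2048 × (1 − 2·7.5%) = 2048 × 85% = 1740.8 px for the columns.
Subtracting 4 column gaps of 40 leaves 1580.8 for 5 columns, so c = 316.16 px.

316.16 px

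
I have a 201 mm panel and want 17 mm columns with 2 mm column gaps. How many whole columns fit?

Each extra column adds 17 + 2 = 19 mm.
(201 + 2) / 19 = 10.68, so 10 columns fit.

10 columns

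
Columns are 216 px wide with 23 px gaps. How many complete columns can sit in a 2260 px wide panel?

Each extra column adds 216 + 23 = 239 px.
(2260 + 23) / 239 = 9.55, so 9 columns fit.

9 columns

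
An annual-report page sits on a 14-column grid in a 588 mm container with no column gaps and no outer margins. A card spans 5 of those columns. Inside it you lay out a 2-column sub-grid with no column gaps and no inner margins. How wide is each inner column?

105 mm

With no column gaps, each column is 588/14 = 42 mm.
With no column gaps, 5 columns span 5·42 = 210 mm.
210 / 2 = 105 mm per column.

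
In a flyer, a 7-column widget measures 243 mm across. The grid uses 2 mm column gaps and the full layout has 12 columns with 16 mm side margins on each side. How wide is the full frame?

243 − 6·2 = 231; ÷7 gives c = 33 mm.
Adding margins, columns and gutters: 32 + 396 + 22 = 450 mm.

450 mm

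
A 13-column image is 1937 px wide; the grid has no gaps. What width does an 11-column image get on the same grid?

1639 px

13c = 1937 → c = 149 px.
With no gaps, 11 columns span 11·149 = 1639 px.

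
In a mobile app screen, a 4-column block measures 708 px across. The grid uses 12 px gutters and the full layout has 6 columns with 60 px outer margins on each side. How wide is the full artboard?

1188 px

708 − 3·12 = 672; ÷4 gives c = 168 px.
Total width: 2·60 + 6·168 + 5·12 = 1188 px.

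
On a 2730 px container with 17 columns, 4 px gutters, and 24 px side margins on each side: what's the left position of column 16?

Inside the margins: 2730 − 48 = 2682 px.
Subtracting 16 gutters of 4 leaves 2618 for 17 columns, so c = 154 px.
Column 16 starts at margin + 15·(column + gutter) = 24 + 15·158 = 2394 px.

2394 px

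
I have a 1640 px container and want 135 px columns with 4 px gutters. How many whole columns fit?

Each extra column adds 135 + 4 = 139 px.
(1640 + 4) / 139 = 11.83, so 11 columns fit.

11 columns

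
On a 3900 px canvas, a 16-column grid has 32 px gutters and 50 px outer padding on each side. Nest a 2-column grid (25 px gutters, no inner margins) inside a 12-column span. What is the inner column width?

Take off 100 px of margins, leaving 3800 px.
16 columns + 15 gutters: 16c + 15·32 = 3800.
16c = 3800 − 480 = 3320, so c = 207.5 px.
Span of 12: 12·207.5 + 11·32 = 2490 + 352 = 2842 px.
2842 − 1·25 = 2817; ÷2 gives d = 1408.5 px.

1408.5 px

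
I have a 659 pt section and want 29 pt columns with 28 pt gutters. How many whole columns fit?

12 columns

k columns need k·29 + (k−1)·28 = k·57 − 28.
k·57 − 28 ≤ 659 → k ≤ 687 / 57 ≈ 12.05, so k = 12.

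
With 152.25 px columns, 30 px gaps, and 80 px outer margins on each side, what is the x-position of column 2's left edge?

262.25 px

Each column+gutter stride is 182.25 px; 1 of them past the 80 px margin is 80 + 182.25 = 262.25 px.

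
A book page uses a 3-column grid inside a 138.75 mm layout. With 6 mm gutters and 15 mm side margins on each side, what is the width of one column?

32.25 mm

Content width = 138.75 − 2·15 = 108.75 mm.
3 columns + 2 gutters: 3c + 2·6 = 108.75.
3c = 108.75 − 12 = 96.75, so c = 32.25 mm.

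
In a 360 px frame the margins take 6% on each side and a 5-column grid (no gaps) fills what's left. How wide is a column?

63.36 px

Margins: 6% × 360 = 21.6 px each, so content = 360 − 43.2 = 316.8 px.
With no gaps, each column is 316.8/5 = 63.36 px.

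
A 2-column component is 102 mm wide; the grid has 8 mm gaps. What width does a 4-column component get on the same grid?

212 mm

2c + 1·8 = 102 → 2c = 94 → c = 47 mm.
4 columns plus 3 gaps: 188 + 24 = 212 mm.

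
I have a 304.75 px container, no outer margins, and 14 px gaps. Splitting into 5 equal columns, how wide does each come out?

49.75 px

5c + 4·14 = 304.75 → 5c = 248.75 → c = 49.75 px.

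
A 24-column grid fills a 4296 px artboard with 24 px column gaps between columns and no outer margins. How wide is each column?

156 px

4296 − 23·24 = 3744; ÷24 gives c = 156 px.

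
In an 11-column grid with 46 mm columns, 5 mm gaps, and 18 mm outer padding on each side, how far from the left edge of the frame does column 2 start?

69 mm

Each column+gutter stride is 51 mm; 1 of them past the 18 mm margin is 18 + 51 = 69 mm.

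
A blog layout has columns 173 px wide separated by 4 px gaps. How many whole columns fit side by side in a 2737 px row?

15 columns

Each extra column adds 173 + 4 = 177 px.
(2737 + 4) / 177 = 15.49, so 15 columns fit.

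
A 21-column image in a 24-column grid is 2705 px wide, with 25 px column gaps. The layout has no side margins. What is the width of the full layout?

21 columns + 20 column gaps: 21c + 20·25 = 2705.
21c = 2705 − 500 = 2205, so c = 105 px.
Total width: 24·105 + 23·25 = 3095 px.

3095 px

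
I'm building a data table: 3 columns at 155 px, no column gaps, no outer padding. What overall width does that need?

465 px

Summing: 465 = 465 px.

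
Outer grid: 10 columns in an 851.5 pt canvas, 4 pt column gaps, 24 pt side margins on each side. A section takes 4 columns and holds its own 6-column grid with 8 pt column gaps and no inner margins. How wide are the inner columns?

46.5 pt

Subtract both margins: 851.5 − 2·24 = 803.5 pt.
803.5 − 9·4 = 767.5; ÷10 gives c = 76.75 pt.
4-column span = 4·76.75 + 3·4 = 319 pt.
6d + 5·8 = 319 → 6d = 279 → d = 46.5 pt.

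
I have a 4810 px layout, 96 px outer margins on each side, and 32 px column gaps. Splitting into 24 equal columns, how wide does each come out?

Subtract both margins: 4810 − 2·96 = 4618 px.
Subtracting 23 column gaps of 32 leaves 3882 for 24 columns, so c = 161.75 px.

161.75 px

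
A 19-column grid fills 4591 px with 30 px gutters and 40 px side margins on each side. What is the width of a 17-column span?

Inside the margins: 4591 − 80 = 4511 px.
19 columns + 18 gutters: 19c + 18·30 = 4511.
19c = 4511 − 540 = 3971, so c = 209 px.
17-column span = 17·209 + 16·30 = 4033 px.

4033 px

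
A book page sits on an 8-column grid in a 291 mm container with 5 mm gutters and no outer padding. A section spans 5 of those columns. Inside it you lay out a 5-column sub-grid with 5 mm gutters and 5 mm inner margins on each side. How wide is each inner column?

8c + 7·5 = 291 → 8c = 256 → c = 32 mm.
5-column span = 5·32 + 4·5 = 180 mm.
Inner content = 180 − 2·5 = 170 mm.
5d + 4·5 = 170 → 5d = 150 → d = 30 mm.

30 mm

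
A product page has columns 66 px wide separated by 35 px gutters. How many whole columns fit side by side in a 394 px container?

k columns need k·66 + (k−1)·35 = k·101 − 35.
k·101 − 35 ≤ 394 → k ≤ 429 / 101 ≈ 4.25, so k = 4.

4 columns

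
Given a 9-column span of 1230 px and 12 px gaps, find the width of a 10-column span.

1230 − 8·12 = 1134; ÷9 gives c = 126 px.
Span of 10: 10·126 + 9·12 = 1260 + 108 = 1368 px.

1368 px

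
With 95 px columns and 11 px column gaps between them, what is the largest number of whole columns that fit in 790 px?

k columns need k·95 + (k−1)·11 = k·106 − 11.
k·106 − 11 ≤ 790 → k ≤ 801 / 106 ≈ 7.56, so k = 7.

7 columns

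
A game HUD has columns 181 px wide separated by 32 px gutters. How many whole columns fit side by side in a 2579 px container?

12 columns: 12·181 + 11·32 = 2524 px ≤ 2579.
13 columns: 2737 px > 2579. So 12.

12 columns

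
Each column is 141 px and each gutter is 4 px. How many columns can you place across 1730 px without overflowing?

Each extra column adds 141 + 4 = 145 px.
(1730 + 4) / 145 = 11.96, so 11 columns fit.

11 columns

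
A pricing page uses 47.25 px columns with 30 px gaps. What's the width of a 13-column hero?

13 columns plus 12 gaps: 614.25 + 360 = 974.25 px.

974.25 px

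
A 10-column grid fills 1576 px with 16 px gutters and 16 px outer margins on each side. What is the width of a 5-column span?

Subtract both margins: 1576 − 2·16 = 1544 px.
Subtracting 9 gutters of 16 leaves 1400 for 10 columns, so c = 140 px.
Span of 5: 5·140 + 4·16 = 700 + 64 = 764 px.

764 px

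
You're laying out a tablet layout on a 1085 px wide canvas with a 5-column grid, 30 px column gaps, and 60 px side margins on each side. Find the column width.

Content width = 1085 − 2·60 = 965 px.
5 columns + 4 column gaps: 5c + 4·30 = 965.
5c = 965 − 120 = 845, so c = 169 px.

169 px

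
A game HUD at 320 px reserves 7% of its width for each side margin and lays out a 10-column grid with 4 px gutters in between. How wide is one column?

Margins: 7% × 320 = 22.4 px each, so content = 320 − 44.8 = 275.2 px.
10 columns + 9 gutters: 10c + 9·4 = 275.2.
10c = 275.2 − 36 = 239.2, so c = 23.92 px.

23.92 px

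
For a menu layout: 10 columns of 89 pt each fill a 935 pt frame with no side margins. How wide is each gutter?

5 pt

10 columns take 10·89 = 890 pt; remaining 45 splits into 9 gutters.
g = 45 / 9 = 5 pt.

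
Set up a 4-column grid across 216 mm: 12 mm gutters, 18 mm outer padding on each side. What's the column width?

Content width = 216 − 2·18 = 180 mm.
180 − 3·12 = 144; ÷4 gives c = 36 mm.

36 mm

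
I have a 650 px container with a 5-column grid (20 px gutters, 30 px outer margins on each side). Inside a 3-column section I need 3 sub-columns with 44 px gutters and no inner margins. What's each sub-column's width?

86 px

Take off 60 px of margins, leaving 590 px.
5c + 4·20 = 590 → 5c = 510 → c = 102 px.
Span of 3: 3·102 + 2·20 = 306 + 40 = 346 px.
3d + 2·44 = 346 → 3d = 258 → d = 86 px.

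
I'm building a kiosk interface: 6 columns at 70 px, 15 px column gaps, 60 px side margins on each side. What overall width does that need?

615 px

Canvas = 2·60 + 6·70 + 5·15 = 120 + 420 + 75 = 615 px.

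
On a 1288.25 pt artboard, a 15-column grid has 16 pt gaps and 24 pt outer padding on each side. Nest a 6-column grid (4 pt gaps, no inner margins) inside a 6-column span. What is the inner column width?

77.75 pt

Inside the margins: 1288.25 − 48 = 1240.25 pt.
Subtracting 14 gaps of 16 leaves 1016.25 for 15 columns, so c = 67.75 pt.
Span of 6: 6·67.75 + 5·16 = 406.5 + 80 = 486.5 pt.
6d + 5·4 = 486.5 → 6d = 466.5 → d = 77.75 pt.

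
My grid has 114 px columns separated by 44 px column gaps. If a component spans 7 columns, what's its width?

1062 px

7 columns plus 6 column gaps: 798 + 264 = 1062 px.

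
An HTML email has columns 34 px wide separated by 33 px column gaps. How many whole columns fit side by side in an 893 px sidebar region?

13 columns: 13·34 + 12·33 = 838 px ≤ 893.
14 columns: 905 px > 893. So 13.

13 columns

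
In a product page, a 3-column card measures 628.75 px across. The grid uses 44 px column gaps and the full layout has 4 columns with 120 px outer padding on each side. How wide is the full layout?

1093 px

Subtracting 2 column gaps of 44 leaves 540.75 for 3 columns, so c = 180.25 px.
Adding margins, columns and gutters: 240 + 721 + 132 = 1093 px.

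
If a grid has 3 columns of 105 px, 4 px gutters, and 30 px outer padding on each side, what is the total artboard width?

383 px

Adding margins, columns and gutters: 60 + 315 + 8 = 383 px.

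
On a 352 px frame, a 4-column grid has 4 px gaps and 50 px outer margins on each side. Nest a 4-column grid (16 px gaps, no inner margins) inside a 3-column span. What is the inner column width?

35 px

Take off 100 px of margins, leaving 252 px.
4 columns + 3 gaps: 4c + 3·4 = 252.
4c = 252 − 12 = 240, so c = 60 px.
3-column span = 3·60 + 2·4 = 188 px.
4d + 3·16 = 188 → 4d = 140 → d = 35 px.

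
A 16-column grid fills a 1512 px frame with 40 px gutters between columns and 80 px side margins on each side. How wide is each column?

Subtract both margins: 1512 − 2·80 = 1352 px.
1352 − 15·40 = 752; ÷16 gives c = 47 px.

47 px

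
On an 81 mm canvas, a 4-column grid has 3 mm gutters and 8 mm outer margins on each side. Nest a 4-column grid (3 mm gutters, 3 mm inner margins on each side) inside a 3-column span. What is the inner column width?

Inside the margins: 81 − 16 = 65 mm.
Subtracting 3 gutters of 3 leaves 56 for 4 columns, so c = 14 mm.
3-column span = 3·14 + 2·3 = 48 mm.
Inner content = 48 − 2·3 = 42 mm.
4d + 3·3 = 42 → 4d = 33 → d = 8.25 mm.

8.25 mm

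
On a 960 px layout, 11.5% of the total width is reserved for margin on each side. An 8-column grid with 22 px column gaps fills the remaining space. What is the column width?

Each margin = 11.5% of 960 = 110.4 px; content = 960 − 2·110.4 = 739.2 px.
8c + 7·22 = 739.2 → 8c = 585.2 → c = 73.15 px.

73.15 px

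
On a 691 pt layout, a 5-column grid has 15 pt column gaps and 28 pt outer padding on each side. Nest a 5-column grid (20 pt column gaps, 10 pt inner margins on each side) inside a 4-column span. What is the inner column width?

81 pt

Outer content = 691 − 2·28 = 635 pt.
5c + 4·15 = 635 → 5c = 575 → c = 115 pt.
4 columns plus 3 column gaps: 460 + 45 = 505 pt.
Inner content = 505 − 2·10 = 485 pt.
Subtracting 4 column gaps of 20 leaves 405 for 5 columns, so d = 81 pt.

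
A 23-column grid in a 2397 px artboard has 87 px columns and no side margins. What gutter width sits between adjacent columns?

18 px

Columns use 2001 px, leaving 396 px across 22 gutters = 18 px each.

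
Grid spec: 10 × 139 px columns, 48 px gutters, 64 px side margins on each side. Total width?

1950 px

Adding margins, columns and gutters: 128 + 1390 + 432 = 1950 px.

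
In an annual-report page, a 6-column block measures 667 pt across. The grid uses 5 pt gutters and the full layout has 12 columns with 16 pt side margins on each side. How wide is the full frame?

1371 pt

Subtracting 5 gutters of 5 leaves 642 for 6 columns, so c = 107 pt.
Adding margins, columns and gutters: 32 + 1284 + 55 = 1371 pt.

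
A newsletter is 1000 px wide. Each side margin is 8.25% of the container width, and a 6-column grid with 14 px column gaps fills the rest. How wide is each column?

127.5 px

Each margin = 8.25% of 1000 = 82.5 px; content = 1000 − 2·82.5 = 835 px.
6 columns + 5 column gaps: 6c + 5·14 = 835.
6c = 835 − 70 = 765, so c = 127.5 px.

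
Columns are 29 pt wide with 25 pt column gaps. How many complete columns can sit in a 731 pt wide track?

14 columns

14 columns: 14·29 + 13·25 = 731 pt ≤ 731.
15 columns: 785 pt > 731. So 14.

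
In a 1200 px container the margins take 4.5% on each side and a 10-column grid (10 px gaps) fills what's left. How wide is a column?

Margins: 4.5% × 1200 = 54 px each, so content = 1200 − 108 = 1092 px.
10c + 9·10 = 1092 → 10c = 1002 → c = 100.2 px.

100.2 px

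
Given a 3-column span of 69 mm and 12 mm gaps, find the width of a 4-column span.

96 mm

3c + 2·12 = 69 → 3c = 45 → c = 15 mm.
4-column span = 4·15 + 3·12 = 96 mm.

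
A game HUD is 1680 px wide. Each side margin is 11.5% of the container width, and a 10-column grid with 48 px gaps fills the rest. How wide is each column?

Each margin = 11.5% of 1680 = 193.2 px; content = 1680 − 2·193.2 = 1293.6 px.
10 columns + 9 gaps: 10c + 9·48 = 1293.6.
10c = 1293.6 − 432 = 861.6, so c = 86.16 px.

86.16 px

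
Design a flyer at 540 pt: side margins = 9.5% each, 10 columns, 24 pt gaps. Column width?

Margins: 9.5% × 540 = 51.3 pt each, so content = 540 − 102.6 = 437.4 pt.
437.4 − 9·24 = 221.4; ÷10 gives c = 22.14 pt.

22.14 pt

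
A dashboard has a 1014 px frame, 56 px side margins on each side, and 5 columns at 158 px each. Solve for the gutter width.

Inside the margins: 1014 − 112 = 902 px.
5 columns take 5·158 = 790 px; remaining 112 splits into 4 gutters.
g = 112 / 4 = 28 px.

28 px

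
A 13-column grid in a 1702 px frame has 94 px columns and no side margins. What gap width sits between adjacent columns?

40 px

Columns use 1222 px, leaving 480 px across 12 gaps = 40 px each.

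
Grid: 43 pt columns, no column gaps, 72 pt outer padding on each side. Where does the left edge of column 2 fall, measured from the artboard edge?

Column 2 starts at margin + 1·(column + gutter) = 72 + 1·43 = 115 pt.

115 pt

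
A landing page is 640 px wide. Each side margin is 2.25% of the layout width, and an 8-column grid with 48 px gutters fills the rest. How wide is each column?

Each margin = 2.25% of 640 = 14.4 px; content = 640 − 2·14.4 = 611.2 px.
Subtracting 7 gutters of 48 leaves 275.2 for 8 columns, so c = 34.4 px.

34.4 px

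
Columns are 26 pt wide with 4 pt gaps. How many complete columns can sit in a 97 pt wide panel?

3 columns

Each extra column adds 26 + 4 = 30 pt.
(97 + 4) / 30 = 3.37, so 3 columns fit.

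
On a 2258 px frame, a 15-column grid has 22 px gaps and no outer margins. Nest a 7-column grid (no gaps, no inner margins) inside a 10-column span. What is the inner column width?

214 px

15c + 14·22 = 2258 → 15c = 1950 → c = 130 px.
10 columns plus 9 gaps: 1300 + 198 = 1498 px.
1498 / 7 = 214 px per column.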